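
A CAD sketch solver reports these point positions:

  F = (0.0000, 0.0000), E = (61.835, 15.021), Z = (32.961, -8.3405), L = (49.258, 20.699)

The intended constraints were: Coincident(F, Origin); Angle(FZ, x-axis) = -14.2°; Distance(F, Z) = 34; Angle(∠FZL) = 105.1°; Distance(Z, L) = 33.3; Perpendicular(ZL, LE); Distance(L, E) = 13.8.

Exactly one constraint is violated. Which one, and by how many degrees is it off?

Perpendicular(ZL, LE) — off by 5.00°.

F = (0.00, 0.00) ✓; FZ at -14.20° ✓; |FZ| = 34.00 ✓; ∠FZL = 105.1° ✓; |ZL| = 33.30 ✓; ∠(ZL, LE) = 85.00° ✗; |LE| = 13.80 ✓.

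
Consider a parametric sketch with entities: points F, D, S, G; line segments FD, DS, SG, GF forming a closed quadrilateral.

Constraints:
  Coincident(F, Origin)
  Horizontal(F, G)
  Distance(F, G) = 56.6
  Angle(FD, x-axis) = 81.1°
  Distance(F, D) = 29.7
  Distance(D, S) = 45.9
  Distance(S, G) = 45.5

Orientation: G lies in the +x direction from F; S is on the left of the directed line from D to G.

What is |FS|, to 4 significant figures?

65.46

F is at the origin; FG is horizontal with |FG| = 56.6 and G in +x, so G = (56.6, 0). FD runs at 81.1° with |FD| = 29.7, so D = (4.595, 29.34). S is determined by |DS| = 45.9 and |SG| = 45.5 together: it lies at the intersection of circle(D, 45.9) and circle(G, 45.5). With |DG| = 59.71, the foot of the radical line on DG is 30.16 from D and the perpendicular offset is √(45.9² − 30.16²) = 34.60. Taking the left-of-DG solution: S = (47.87, 44.65).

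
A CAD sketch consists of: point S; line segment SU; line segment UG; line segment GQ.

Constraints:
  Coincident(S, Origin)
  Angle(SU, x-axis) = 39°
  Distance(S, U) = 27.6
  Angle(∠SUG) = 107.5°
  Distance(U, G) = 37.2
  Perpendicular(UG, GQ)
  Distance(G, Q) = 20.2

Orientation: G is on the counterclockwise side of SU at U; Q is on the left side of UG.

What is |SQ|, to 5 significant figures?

45.910

S is at the origin; SU runs at 39.0° with length 27.6, so U = 27.6·(cos 39.0°, sin 39.0°) = (21.449, 17.369). ∠SUG = 107.5°, so UG runs at 39.0° + (180° − 107.5°) = 111.50° from the x-axis; with |UG| = 37.2, G = U + 37.2·(cos 111.50°, sin 111.50°) = (7.8154, 51.981). The perpendicularity gives GQ at right angles to UG; with |GQ| = 20.2 on the left of UG, Q = G + 20.2·(-0.93042, -0.36650) = (-10.979, 44.577). Then |SQ| = |Q − S| = 45.910.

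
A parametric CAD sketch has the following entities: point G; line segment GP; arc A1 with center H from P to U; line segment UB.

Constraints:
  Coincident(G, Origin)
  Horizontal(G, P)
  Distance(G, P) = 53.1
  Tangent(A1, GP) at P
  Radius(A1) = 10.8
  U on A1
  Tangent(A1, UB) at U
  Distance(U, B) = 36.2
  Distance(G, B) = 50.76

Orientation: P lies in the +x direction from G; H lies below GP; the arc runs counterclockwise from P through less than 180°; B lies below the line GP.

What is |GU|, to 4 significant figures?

43.56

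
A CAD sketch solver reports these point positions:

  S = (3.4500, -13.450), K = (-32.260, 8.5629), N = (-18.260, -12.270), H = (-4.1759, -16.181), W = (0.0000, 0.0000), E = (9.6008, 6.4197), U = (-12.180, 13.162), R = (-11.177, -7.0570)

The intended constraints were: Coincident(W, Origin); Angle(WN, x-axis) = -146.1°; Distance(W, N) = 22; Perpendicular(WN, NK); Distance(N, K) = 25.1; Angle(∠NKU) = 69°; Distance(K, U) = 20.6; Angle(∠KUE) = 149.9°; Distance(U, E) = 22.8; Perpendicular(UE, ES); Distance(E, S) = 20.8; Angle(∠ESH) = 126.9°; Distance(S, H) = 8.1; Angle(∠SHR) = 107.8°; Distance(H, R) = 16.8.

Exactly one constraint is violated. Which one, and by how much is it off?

Distance(H, R) = 16.8 — off by 5.30.

W = (0.00, 0.00) ✓; WN at -146.1° ✓; |WN| = 22.00 ✓; ∠(WN, NK) = 90.00° ✓; |NK| = 25.10 ✓; ∠NKU = 69.00° ✓; |KU| = 20.60 ✓; ∠KUE = 149.9° ✓; |UE| = 22.80 ✓; ∠(UE, ES) = 90.00° ✓; |ES| = 20.80 ✓; ∠ESH = 126.9° ✓; |SH| = 8.100 ✓; ∠SHR = 107.8° ✓; |HR| = 11.50 ✗.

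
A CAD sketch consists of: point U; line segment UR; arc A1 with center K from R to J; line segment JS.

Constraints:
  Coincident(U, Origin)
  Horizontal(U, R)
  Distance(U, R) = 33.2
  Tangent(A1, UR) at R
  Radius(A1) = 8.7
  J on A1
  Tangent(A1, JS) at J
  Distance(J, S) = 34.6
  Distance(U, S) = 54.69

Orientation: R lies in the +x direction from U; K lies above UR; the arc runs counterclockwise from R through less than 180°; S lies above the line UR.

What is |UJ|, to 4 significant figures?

43.02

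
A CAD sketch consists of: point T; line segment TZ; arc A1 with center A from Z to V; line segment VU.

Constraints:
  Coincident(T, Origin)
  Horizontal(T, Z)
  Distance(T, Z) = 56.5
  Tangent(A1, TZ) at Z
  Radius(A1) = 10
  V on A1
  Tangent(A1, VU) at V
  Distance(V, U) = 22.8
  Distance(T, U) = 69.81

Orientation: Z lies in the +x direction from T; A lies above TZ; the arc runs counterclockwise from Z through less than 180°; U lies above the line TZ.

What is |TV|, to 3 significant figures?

67.4

Checks: |AV| = 10.00 ✓; ∠(AV, VU) = 90.00° ✓; |VU| = 22.80 ✓; |TU| = 69.81 ✓.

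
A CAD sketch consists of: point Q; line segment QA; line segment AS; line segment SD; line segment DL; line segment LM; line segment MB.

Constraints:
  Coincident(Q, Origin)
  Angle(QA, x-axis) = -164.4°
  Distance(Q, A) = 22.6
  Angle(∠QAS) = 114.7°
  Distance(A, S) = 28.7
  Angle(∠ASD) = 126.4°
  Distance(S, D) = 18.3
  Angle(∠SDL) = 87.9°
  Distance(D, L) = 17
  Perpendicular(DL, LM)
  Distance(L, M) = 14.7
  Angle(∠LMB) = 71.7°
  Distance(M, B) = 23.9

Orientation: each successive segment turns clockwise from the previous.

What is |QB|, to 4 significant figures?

51.85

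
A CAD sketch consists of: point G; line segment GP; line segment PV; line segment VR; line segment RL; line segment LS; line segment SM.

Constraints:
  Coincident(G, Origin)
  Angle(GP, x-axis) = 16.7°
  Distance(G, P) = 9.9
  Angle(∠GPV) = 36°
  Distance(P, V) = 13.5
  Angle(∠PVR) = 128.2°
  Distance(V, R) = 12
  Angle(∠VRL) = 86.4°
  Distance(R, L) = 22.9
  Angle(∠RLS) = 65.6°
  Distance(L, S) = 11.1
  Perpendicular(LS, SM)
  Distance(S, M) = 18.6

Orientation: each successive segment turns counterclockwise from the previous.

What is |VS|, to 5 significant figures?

17.660

G is at the origin; GP runs at 16.7° with length 9.9, so P = (9.4824, 2.8449). ∠GPV = 36.0° gives PV at 160.70° from the x-axis; with |PV| = 13.5, V = (-3.2589, 7.3068). ∠PVR = 128.2° gives VR at -147.50° from the x-axis; with |VR| = 12.0, R = (-13.380, 0.85922). ∠VRL = 86.4° gives RL at -53.900° from the x-axis; with |RL| = 22.9, L = (0.11303, -17.644). ∠RLS = 65.6° gives LS at 60.500° from the x-axis; with |LS| = 11.1, S = (5.5789, -7.9828). Then |VS| = |S − V| = 17.660.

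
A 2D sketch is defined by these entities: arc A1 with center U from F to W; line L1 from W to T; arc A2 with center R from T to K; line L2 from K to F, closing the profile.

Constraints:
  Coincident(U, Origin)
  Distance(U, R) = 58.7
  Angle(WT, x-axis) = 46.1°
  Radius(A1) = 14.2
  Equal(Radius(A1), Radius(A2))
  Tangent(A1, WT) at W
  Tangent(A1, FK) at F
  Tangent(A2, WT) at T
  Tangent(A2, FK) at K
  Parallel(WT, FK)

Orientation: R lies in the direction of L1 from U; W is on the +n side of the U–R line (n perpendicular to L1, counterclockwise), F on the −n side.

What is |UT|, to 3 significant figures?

60.4

The slot axis is L1's direction at 46.1°, so u = (cos 46.1°, sin 46.1°) = (0.693, 0.721) and n = (−sin 46.1°, cos 46.1°) = (-0.721, 0.693). U is at the origin and R lies 58.7 along u from U, so R = 58.7·u = (40.7, 42.3). Tangency of A1 to both parallel lines with radius 14.2 puts W and F at U ± 14.2·n: W = (-10.2, 9.85), F = (10.2, -9.85). Equal radii place T and K the same way about R: T = R + 14.2·n = (30.5, 52.1), K = R − 14.2·n = (50.9, 32.5). Then |UT| = |T − U| = 60.4.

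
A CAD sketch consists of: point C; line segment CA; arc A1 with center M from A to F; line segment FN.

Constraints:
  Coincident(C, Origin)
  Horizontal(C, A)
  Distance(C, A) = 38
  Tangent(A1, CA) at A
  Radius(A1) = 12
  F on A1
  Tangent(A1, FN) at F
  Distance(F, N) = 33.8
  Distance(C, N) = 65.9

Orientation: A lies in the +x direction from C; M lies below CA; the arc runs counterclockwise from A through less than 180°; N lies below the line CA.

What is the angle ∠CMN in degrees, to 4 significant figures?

120.9°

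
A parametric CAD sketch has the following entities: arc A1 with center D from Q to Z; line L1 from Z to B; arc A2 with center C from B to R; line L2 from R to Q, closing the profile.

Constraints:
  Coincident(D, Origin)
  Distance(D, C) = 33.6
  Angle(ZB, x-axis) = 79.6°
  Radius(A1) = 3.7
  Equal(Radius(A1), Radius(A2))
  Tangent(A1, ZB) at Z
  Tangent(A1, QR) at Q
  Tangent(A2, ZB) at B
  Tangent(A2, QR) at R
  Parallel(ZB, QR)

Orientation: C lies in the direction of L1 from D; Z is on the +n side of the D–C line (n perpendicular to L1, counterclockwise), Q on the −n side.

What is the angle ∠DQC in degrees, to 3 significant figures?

83.7°

The slot axis is L1's direction at 79.6°, so u = (cos 79.6°, sin 79.6°) = (0.181, 0.984) and n = (−sin 79.6°, cos 79.6°) = (-0.984, 0.181). D is at the origin and C lies 33.6 along u from D, so C = 33.6·u = (6.07, 33.0). Tangency of A1 to both parallel lines with radius 3.7 puts Z and Q at D ± 3.7·n: Z = (-3.64, 0.668), Q = (3.64, -0.668). Then cos ∠DQC = QD·QC / (|QD||QC|), giving 83.7°.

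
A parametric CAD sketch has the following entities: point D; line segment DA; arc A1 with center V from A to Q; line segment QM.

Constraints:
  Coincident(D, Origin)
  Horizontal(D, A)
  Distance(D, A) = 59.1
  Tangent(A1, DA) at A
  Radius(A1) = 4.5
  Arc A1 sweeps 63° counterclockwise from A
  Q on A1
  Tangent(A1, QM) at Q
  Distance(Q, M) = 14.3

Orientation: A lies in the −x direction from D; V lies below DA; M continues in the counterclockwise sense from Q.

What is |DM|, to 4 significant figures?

71.24

D is at the origin; D and A share the same y with |DA| = 59.1 and A on the −x side, so A = (-59.10, 0.000). A1 meets DA tangentially, so VA is at right angles to DA, so V = A + (0, -4.5) = (-59.10, -4.500). On A1, A sits at bearing 90° from V; a 63° counterclockwise sweep puts Q at bearing 153°, so Q = V + 4.5·(cos 153°, sin 153°) = (-63.11, -2.457). The tangent condition forces VQ to be normal to QM, so QM runs along (−sin 153°, cos 153°); with |QM| = 14.3, M = (-69.60, -15.20). Then |DM| = |M − D| = 71.24.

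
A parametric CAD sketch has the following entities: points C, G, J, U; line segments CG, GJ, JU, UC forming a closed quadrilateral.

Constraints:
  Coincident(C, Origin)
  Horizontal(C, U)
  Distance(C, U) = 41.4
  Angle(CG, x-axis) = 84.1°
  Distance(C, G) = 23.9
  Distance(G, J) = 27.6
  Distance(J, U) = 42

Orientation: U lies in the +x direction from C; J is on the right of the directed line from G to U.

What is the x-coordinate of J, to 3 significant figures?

-0.439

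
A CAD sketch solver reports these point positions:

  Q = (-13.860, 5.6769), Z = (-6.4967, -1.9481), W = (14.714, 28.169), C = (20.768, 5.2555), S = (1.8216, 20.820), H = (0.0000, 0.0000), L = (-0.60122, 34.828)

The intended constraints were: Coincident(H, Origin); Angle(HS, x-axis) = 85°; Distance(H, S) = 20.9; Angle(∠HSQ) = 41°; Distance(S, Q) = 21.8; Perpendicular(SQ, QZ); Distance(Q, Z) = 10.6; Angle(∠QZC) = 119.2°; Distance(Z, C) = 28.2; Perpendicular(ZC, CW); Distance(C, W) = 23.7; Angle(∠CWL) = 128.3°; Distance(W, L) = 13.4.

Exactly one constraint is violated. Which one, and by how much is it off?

Distance(W, L) = 13.4 — off by 3.30.

H = (0.00, 0.00) ✓; HS at 85.00° ✓; |HS| = 20.90 ✓; ∠HSQ = 41.00° ✓; |SQ| = 21.80 ✓; ∠(SQ, QZ) = 90.00° ✓; |QZ| = 10.60 ✓; ∠QZC = 119.2° ✓; |ZC| = 28.20 ✓; ∠(ZC, CW) = 90.00° ✓; |CW| = 23.70 ✓; ∠CWL = 128.3° ✓; |WL| = 16.70 ✗.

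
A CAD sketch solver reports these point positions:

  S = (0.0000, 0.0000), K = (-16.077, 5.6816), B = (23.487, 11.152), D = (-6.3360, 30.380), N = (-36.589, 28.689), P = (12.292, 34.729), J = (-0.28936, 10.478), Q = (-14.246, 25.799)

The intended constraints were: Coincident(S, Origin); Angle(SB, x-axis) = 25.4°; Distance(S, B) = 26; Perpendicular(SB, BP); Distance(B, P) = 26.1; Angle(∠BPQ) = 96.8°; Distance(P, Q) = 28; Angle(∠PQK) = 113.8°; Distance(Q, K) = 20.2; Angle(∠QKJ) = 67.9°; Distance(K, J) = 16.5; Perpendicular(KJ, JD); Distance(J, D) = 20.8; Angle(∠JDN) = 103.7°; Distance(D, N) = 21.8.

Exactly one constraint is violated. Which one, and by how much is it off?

Distance(D, N) = 21.8 — off by 8.50.

S = (0.00, 0.00) ✓; SB at 25.40° ✓; |SB| = 26.00 ✓; ∠(SB, BP) = 90.00° ✓; |BP| = 26.10 ✓; ∠BPQ = 96.80° ✓; |PQ| = 28.00 ✓; ∠PQK = 113.8° ✓; |QK| = 20.20 ✓; ∠QKJ = 67.90° ✓; |KJ| = 16.50 ✓; ∠(KJ, JD) = 90.00° ✓; |JD| = 20.80 ✓; ∠JDN = 103.7° ✓; |DN| = 30.30 ✗.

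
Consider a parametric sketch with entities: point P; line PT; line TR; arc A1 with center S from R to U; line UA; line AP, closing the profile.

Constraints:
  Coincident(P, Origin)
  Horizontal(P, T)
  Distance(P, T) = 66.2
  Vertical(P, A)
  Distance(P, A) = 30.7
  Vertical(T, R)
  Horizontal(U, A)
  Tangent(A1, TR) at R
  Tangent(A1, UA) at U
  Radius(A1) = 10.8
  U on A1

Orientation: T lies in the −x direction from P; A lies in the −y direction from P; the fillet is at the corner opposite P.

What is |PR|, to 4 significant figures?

69.13

P is at the origin; P and T share the same y with |PT| = 66.2 and T on the −x side, so T = (-66.20, 0.000). PA is vertical with |PA| = 30.7 and A on the −y side, so A = (0.000, -30.70). The virtual corner opposite P is at (-66.20, -30.70). Since A1 is tangent to TR there, SR ⟂ TR and tangency of A1 to UA means the radius SU is perpendicular to UA, with radius 10.8, so the center S sits 10.8 in from both sides at S = (-55.40, -19.90). That places the tangent points at R = (-66.20, -19.90) on TR and U = (-55.40, -30.70) on UA. Then |PR| = |R − P| = 69.13.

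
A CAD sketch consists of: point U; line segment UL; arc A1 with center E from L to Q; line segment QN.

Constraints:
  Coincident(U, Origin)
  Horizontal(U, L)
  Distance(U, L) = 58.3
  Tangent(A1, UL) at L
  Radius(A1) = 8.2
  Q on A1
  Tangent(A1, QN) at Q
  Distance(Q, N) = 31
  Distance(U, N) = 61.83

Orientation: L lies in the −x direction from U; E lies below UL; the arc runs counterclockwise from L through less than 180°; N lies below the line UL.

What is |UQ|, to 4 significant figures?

66.39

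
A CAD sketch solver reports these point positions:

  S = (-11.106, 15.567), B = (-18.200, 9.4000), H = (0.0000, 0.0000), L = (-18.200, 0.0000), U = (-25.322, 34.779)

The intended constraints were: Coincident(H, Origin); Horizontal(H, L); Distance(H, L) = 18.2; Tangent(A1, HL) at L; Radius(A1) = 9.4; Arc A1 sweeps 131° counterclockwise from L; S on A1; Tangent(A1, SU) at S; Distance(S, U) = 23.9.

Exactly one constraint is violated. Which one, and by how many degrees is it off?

Tangent(A1, SU) at S — off by 4.50°.

H = (0.00, 0.00) ✓; H.y = 0.00, L.y = 0.00 ✓; |HL| = 18.20 ✓; ∠(BL, LH) = 90.00° ✓; |BL| = 9.400 ✓; bearing(B→S) − bearing(B→L) = 131.0° ✓; |BS| = 9.400 ✓; ∠(BS, SU) = 94.50° ✗; |SU| = 23.90 ✓.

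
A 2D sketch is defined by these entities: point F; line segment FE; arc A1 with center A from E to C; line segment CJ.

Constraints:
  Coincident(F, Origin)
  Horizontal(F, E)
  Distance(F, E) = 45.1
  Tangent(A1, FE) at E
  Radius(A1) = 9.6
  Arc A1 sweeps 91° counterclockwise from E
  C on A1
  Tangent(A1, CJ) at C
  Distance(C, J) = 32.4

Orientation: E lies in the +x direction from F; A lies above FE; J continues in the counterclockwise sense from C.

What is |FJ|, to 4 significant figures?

68.62

F is at the origin; F and E share the same y with |FE| = 45.1 and E on the +x side, so E = (45.10, 0.000). A1 meets FE tangentially, so AE is at right angles to FE, so A = E + (0, 9.6) = (45.10, 9.600). On A1, E sits at bearing -90° from A; a 91° counterclockwise sweep puts C at bearing 1°, so C = A + 9.6·(cos 1°, sin 1°) = (54.70, 9.768). A1 meets CJ tangentially, so AC is at right angles to CJ, so CJ runs along (−sin 1°, cos 1°); with |CJ| = 32.4, J = (54.13, 42.16). Then |FJ| = |J − F| = 68.62.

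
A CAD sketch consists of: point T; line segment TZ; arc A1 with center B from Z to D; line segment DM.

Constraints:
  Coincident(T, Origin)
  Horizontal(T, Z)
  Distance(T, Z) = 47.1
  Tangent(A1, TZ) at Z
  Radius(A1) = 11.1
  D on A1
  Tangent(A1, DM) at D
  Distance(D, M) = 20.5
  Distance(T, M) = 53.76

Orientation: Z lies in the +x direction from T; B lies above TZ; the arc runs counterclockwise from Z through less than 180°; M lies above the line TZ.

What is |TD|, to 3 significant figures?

58.4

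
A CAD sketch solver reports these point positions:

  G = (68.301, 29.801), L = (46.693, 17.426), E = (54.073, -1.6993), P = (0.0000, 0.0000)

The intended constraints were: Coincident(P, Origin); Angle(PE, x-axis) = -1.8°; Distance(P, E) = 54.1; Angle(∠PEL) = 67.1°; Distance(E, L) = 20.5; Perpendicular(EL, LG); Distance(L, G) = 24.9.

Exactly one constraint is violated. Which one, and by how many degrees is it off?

Perpendicular(EL, LG) — off by 8.70°.

P = (0.00, 0.00) ✓; PE at -1.800° ✓; |PE| = 54.10 ✓; ∠PEL = 67.10° ✓; |EL| = 20.50 ✓; ∠(EL, LG) = 81.30° ✗; |LG| = 24.90 ✓.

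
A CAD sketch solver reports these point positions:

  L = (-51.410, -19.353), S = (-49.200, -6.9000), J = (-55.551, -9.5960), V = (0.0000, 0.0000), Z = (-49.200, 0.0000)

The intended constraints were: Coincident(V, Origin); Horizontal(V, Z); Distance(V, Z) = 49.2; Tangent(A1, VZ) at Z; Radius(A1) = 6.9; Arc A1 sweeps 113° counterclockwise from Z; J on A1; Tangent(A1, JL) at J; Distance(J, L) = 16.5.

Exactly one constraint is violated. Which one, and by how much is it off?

Distance(J, L) = 16.5 — off by 5.90.

V = (0.00, 0.00) ✓; V.y = 0.00, Z.y = 0.00 ✓; |VZ| = 49.20 ✓; ∠(SZ, ZV) = 90.00° ✓; |SZ| = 6.900 ✓; bearing(S→J) − bearing(S→Z) = 113.0° ✓; |SJ| = 6.900 ✓; ∠(SJ, JL) = 90.00° ✓; |JL| = 10.60 ✗.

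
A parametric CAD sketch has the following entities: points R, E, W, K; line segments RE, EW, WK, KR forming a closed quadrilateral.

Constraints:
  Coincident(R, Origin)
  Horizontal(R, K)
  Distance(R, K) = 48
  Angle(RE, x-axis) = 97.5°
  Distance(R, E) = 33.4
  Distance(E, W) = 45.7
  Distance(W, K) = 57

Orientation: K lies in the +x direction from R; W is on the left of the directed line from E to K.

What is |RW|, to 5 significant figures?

65.925

Checks: |EW| = 45.70 ✓; |WK| = 57.00 ✓.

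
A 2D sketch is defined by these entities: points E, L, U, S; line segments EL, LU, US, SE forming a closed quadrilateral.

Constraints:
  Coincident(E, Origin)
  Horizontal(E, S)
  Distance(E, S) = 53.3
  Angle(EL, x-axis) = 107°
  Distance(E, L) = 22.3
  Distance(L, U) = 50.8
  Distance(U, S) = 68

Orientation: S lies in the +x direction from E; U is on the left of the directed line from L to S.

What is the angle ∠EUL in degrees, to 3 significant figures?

15.9°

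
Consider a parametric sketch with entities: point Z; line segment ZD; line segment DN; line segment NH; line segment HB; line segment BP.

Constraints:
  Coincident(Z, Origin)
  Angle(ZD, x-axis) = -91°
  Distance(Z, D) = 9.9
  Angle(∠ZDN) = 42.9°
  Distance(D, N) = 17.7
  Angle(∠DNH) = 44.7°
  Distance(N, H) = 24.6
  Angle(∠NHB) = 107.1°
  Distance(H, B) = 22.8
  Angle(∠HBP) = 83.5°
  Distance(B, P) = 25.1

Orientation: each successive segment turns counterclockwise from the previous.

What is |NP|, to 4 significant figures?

27.23

Z is at the origin; ZD runs at -91.0° with length 9.9, so D = (-0.1728, -9.898). ∠ZDN = 42.9° gives DN at 46.10° from the x-axis; with |DN| = 17.7, N = (12.10, 2.855). ∠DNH = 44.7° gives NH at -178.6° from the x-axis; with |NH| = 24.6, H = (-12.49, 2.254). ∠NHB = 107.1° gives HB at -105.7° from the x-axis; with |HB| = 22.8, B = (-18.66, -19.70). ∠HBP = 83.5° gives BP at -9.200° from the x-axis; with |BP| = 25.1, P = (6.115, -23.71). Then |NP| = |P − N| = 27.23.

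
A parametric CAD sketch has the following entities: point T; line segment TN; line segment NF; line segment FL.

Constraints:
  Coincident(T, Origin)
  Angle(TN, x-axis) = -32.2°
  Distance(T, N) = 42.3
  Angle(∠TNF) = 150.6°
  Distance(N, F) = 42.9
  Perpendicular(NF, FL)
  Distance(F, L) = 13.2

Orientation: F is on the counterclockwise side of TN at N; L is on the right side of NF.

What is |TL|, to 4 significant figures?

86.68

T is at the origin; TN runs at -32.2° with length 42.3, so N = 42.3·(cos -32.2°, sin -32.2°) = (35.79, -22.54). ∠TNF = 150.6°, so NF runs at -32.2° + (180° − 150.6°) = -2.800° from the x-axis; with |NF| = 42.9, F = N + 42.9·(cos -2.800°, sin -2.800°) = (78.64, -24.64). The perpendicularity gives FL at right angles to NF; with |FL| = 13.2 on the right of NF, L = F + 13.2·(-0.04885, -0.9988) = (78.00, -37.82). Then |TL| = |L − T| = 86.68.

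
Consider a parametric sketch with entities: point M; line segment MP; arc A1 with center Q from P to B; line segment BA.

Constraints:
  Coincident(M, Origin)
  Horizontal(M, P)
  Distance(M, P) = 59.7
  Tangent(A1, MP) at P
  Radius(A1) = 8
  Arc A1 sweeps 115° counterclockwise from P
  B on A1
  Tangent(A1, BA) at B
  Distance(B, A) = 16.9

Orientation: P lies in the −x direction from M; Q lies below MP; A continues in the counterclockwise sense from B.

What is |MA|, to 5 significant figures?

65.496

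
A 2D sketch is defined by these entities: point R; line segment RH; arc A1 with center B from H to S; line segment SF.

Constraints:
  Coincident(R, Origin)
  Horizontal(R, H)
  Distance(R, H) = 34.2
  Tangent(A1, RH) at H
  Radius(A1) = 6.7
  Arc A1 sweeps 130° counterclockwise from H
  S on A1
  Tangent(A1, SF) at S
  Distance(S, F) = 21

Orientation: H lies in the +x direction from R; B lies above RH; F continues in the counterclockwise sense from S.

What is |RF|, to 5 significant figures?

37.436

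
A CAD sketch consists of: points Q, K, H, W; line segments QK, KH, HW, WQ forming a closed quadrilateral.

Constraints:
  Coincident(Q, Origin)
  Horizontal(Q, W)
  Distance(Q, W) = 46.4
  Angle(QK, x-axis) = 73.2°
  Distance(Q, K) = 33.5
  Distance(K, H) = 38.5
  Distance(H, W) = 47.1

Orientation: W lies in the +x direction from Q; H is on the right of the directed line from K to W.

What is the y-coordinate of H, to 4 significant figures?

-5.079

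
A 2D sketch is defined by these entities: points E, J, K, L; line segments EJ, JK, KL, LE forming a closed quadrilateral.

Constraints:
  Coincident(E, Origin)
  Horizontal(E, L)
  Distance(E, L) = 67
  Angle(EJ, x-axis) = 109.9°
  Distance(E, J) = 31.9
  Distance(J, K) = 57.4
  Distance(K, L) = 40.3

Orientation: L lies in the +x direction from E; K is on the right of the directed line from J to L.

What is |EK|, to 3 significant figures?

30.8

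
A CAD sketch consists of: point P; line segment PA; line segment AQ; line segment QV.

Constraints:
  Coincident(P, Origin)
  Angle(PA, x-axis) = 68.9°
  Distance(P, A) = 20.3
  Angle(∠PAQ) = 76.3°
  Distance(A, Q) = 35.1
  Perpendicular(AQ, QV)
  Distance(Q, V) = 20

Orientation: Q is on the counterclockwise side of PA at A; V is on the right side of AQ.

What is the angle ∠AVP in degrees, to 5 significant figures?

22.996°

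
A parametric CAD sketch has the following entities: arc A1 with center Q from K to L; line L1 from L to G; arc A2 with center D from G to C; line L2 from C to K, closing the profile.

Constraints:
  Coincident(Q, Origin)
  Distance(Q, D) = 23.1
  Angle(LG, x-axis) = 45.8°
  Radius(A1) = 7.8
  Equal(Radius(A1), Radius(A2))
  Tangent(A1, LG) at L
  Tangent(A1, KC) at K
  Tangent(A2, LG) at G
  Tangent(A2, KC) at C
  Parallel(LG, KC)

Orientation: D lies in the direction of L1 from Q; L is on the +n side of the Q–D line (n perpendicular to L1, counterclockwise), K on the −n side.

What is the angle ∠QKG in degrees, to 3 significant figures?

56.0°

Tangency of A1 to both parallel lines with radius 7.8 puts L and K at Q ± 7.8·n: L = (-5.59, 5.44), K = (5.59, -5.44). Equal radii place G and C the same way about D: G = D + 7.8·n = (10.5, 22.0), C = D − 7.8·n = (21.7, 11.1). Then cos ∠QKG = KQ·KG / (|KQ||KG|), giving 56.0°.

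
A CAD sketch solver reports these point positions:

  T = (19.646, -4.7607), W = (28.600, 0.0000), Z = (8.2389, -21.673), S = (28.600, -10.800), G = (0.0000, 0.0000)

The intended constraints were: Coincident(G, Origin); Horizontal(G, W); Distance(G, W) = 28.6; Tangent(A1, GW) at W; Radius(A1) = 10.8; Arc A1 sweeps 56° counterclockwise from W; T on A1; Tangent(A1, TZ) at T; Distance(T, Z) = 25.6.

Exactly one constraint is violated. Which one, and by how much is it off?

Distance(T, Z) = 25.6 — off by 5.20.

G = (0.00, 0.00) ✓; G.y = 0.00, W.y = 0.00 ✓; |GW| = 28.60 ✓; ∠(SW, WG) = 90.00° ✓; |SW| = 10.80 ✓; bearing(S→T) − bearing(S→W) = 56.00° ✓; |ST| = 10.80 ✓; ∠(ST, TZ) = 90.00° ✓; |TZ| = 20.40 ✗.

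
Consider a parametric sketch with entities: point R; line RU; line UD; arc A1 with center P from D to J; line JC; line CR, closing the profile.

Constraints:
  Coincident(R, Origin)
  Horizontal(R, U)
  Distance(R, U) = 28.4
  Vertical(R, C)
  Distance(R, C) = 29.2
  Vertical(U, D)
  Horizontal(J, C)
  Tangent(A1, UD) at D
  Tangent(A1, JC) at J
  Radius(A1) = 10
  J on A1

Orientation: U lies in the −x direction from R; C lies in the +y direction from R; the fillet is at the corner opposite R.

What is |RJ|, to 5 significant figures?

34.514

R is at the origin; RU is horizontal with |RU| = 28.4 and U on the −x side, so U = (-28.400, 0.0000). RC is vertical with |RC| = 29.2 and C on the +y side, so C = (0.0000, 29.200). The virtual corner opposite R is at (-28.400, 29.200). A1 meets UD tangentially, so PD is at right angles to UD and since A1 is tangent to JC there, PJ ⟂ JC, with radius 10.0, so the center P sits 10.0 in from both sides at P = (-18.400, 19.200). That places the tangent points at D = (-28.400, 19.200) on UD and J = (-18.400, 29.200) on JC. Then |RJ| = |J − R| = 34.514.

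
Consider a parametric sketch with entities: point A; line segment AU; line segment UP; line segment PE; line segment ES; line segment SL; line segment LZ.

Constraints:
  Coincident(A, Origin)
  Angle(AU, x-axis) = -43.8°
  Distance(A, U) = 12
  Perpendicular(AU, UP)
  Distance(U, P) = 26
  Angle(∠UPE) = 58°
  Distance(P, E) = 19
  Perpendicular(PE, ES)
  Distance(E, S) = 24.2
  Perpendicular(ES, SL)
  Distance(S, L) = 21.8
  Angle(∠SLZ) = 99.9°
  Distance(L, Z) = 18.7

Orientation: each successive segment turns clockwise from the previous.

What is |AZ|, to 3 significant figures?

31.6

A is at the origin; AU runs at -43.8° with length 12.0, so U = (8.66, -8.31). The perpendicularity gives UP at right angles to AU, so UP runs at -134°; with |UP| = 26.0, P = (-9.33, -27.1). ∠UPE = 58.0° gives PE at 104° from the x-axis; with |PE| = 19.0, E = (-14.0, -8.65). The perpendicularity gives ES at right angles to PE, so ES runs at 14.2°; with |ES| = 24.2, S = (9.47, -2.72). ES ⟂ SL, so SL runs at -75.8°; with |SL| = 21.8, L = (14.8, -23.8). ∠SLZ = 99.9° gives LZ at -156° from the x-axis; with |LZ| = 18.7, Z = (-2.26, -31.5). Then |AZ| = |Z − A| = 31.6.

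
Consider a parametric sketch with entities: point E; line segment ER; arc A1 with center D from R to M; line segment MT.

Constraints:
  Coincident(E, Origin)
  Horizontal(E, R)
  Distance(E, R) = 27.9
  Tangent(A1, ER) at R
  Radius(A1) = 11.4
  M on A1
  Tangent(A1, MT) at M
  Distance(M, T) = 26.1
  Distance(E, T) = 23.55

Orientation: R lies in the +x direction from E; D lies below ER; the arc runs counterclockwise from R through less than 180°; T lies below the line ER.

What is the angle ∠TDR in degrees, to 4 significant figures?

115.0°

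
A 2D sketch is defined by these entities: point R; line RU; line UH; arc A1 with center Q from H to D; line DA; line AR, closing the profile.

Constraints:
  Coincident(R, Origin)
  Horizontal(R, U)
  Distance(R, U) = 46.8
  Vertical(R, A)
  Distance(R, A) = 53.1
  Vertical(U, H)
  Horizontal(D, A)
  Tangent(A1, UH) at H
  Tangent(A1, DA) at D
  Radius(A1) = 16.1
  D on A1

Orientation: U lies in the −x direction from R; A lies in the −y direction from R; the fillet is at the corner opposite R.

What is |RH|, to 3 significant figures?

59.7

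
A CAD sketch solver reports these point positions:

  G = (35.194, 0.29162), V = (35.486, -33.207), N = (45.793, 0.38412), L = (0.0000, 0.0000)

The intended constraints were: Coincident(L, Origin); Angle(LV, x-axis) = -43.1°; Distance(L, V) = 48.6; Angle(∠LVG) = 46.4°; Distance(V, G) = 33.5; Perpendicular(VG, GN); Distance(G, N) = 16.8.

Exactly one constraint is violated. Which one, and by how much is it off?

Distance(G, N) = 16.8 — off by 6.20.

L = (0.00, 0.00) ✓; LV at -43.10° ✓; |LV| = 48.60 ✓; ∠LVG = 46.40° ✓; |VG| = 33.50 ✓; ∠(VG, GN) = 90.00° ✓; |GN| = 10.60 ✗.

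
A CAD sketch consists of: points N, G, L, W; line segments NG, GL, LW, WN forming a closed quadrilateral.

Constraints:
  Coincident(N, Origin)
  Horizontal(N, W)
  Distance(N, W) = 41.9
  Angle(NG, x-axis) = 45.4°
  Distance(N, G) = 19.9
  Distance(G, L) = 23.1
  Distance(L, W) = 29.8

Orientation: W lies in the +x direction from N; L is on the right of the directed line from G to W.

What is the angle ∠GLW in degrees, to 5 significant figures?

71.320°

Checks: |GL| = 23.10 ✓; |LW| = 29.80 ✓.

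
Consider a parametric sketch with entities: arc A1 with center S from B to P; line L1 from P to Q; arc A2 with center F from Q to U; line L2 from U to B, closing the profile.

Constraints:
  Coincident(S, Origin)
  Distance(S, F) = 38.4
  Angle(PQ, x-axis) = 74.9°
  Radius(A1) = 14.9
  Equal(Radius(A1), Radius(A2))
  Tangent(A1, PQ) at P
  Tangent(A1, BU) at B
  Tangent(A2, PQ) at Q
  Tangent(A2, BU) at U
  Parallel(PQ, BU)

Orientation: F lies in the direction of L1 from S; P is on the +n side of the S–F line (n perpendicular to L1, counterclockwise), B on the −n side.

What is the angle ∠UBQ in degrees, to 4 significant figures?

37.81°

Tangency of A1 to both parallel lines with radius 14.9 puts P and B at S ± 14.9·n: P = (-14.39, 3.882), B = (14.39, -3.882). Equal radii place Q and U the same way about F: Q = F + 14.9·n = (-4.382, 40.96), U = F − 14.9·n = (24.39, 33.19). Then cos ∠UBQ = BU·BQ / (|BU||BQ|), giving 37.81°.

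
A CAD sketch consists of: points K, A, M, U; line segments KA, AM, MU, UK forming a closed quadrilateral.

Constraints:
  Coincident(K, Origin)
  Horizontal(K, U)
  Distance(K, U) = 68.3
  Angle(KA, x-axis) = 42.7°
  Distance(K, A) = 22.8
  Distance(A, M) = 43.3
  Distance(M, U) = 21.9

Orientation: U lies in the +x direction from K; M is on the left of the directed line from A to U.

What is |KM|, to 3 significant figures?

63.1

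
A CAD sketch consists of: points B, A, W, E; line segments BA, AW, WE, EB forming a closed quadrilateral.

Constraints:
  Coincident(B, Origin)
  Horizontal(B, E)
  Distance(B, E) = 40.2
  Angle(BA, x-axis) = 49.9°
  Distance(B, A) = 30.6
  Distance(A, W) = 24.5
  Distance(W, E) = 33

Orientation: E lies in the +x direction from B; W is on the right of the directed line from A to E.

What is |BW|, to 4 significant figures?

7.633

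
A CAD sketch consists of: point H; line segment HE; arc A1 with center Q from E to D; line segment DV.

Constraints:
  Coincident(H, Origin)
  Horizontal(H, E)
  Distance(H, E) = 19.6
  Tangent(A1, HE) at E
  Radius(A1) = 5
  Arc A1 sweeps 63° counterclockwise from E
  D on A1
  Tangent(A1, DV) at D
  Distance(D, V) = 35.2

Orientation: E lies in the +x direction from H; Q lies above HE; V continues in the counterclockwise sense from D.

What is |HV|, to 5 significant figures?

52.585

H is at the origin; H and E share the same y with |HE| = 19.6 and E on the +x side, so E = (19.600, 0.0000). Tangency of A1 to HE means the radius QE is perpendicular to HE, so Q = E + (0, 5) = (19.600, 5.0000). On A1, E sits at bearing -90° from Q; a 63° counterclockwise sweep puts D at bearing -27°, so D = Q + 5.0·(cos -27°, sin -27°) = (24.055, 2.7300). A1 meets DV tangentially, so QD is at right angles to DV, so DV runs along (−sin -27°, cos -27°); with |DV| = 35.2, V = (40.035, 34.093). Then |HV| = |V − H| = 52.585.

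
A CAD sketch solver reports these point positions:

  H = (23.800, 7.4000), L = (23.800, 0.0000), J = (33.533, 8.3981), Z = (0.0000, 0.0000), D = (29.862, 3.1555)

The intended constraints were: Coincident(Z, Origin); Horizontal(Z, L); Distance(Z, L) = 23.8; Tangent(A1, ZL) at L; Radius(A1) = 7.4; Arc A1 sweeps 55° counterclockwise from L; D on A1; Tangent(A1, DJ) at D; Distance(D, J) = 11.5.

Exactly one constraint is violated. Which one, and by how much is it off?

Distance(D, J) = 11.5 — off by 5.10.

Z = (0.00, 0.00) ✓; Z.y = 0.00, L.y = 0.00 ✓; |ZL| = 23.80 ✓; ∠(HL, LZ) = 90.00° ✓; |HL| = 7.400 ✓; bearing(H→D) − bearing(H→L) = 55.00° ✓; |HD| = 7.400 ✓; ∠(HD, DJ) = 90.00° ✓; |DJ| = 6.400 ✗.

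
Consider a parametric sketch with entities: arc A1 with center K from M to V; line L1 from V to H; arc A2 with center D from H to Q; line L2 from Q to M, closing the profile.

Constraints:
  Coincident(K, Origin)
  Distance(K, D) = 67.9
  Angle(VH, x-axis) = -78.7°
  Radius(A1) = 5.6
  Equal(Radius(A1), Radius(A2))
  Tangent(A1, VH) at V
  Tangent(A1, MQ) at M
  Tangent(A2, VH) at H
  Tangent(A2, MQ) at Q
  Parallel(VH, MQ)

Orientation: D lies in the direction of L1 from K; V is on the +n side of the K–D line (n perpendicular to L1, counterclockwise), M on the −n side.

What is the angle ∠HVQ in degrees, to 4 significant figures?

9.367°

The slot axis is L1's direction at -78.7°, so u = (cos -78.7°, sin -78.7°) = (0.1959, -0.9806) and n = (−sin -78.7°, cos -78.7°) = (0.9806, 0.1959). K is at the origin and D lies 67.9 along u from K, so D = 67.9·u = (13.30, -66.58). Tangency of A1 to both parallel lines with radius 5.6 puts V and M at K ± 5.6·n: V = (5.491, 1.097), M = (-5.491, -1.097). Equal radii place H and Q the same way about D: H = D + 5.6·n = (18.80, -65.49), Q = D − 5.6·n = (7.813, -67.68). Then cos ∠HVQ = VH·VQ / (|VH||VQ|), giving 9.367°.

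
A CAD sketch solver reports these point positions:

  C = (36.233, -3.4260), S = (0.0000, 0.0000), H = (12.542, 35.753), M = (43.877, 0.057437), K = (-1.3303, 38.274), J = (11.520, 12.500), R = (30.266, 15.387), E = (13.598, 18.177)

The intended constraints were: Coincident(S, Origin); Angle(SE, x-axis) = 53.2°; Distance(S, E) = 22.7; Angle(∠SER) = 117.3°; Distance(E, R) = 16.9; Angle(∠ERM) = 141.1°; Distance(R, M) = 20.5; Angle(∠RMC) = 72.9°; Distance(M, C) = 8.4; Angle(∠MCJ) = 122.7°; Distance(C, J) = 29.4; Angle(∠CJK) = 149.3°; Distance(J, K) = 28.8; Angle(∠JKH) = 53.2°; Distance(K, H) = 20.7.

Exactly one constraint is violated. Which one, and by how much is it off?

Distance(K, H) = 20.7 — off by 6.60.

S = (0.00, 0.00) ✓; SE at 53.20° ✓; |SE| = 22.70 ✓; ∠SER = 117.3° ✓; |ER| = 16.90 ✓; ∠ERM = 141.1° ✓; |RM| = 20.50 ✓; ∠RMC = 72.90° ✓; |MC| = 8.400 ✓; ∠MCJ = 122.7° ✓; |CJ| = 29.40 ✓; ∠CJK = 149.3° ✓; |JK| = 28.80 ✓; ∠JKH = 53.20° ✓; |KH| = 14.10 ✗.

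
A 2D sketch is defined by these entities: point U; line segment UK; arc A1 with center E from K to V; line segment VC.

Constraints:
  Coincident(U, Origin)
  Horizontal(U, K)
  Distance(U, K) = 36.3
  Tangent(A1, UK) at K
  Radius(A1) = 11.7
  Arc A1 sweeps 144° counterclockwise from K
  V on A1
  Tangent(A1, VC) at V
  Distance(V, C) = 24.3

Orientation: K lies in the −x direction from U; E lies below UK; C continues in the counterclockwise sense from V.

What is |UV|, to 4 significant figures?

48.09

The tangent condition forces EK to be normal to UK, so E = K + (0, -11.7) = (-36.30, -11.70). On A1, K sits at bearing 90° from E; a 144° counterclockwise sweep puts V at bearing 234°, so V = E + 11.7·(cos 234°, sin 234°) = (-43.18, -21.17). Then |UV| = |V − U| = 48.09.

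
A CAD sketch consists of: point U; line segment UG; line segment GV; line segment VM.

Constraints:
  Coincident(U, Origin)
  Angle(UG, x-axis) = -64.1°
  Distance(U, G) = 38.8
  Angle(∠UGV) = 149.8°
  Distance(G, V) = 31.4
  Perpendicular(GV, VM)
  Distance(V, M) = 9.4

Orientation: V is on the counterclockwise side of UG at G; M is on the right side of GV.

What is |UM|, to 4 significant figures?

71.08

U is at the origin; UG runs at -64.1° with length 38.8, so G = 38.8·(cos -64.1°, sin -64.1°) = (16.95, -34.90). ∠UGV = 149.8°, so GV runs at -64.1° + (180° − 149.8°) = -33.90° from the x-axis; with |GV| = 31.4, V = G + 31.4·(cos -33.90°, sin -33.90°) = (43.01, -52.42). GV is perpendicular to VM; with |VM| = 9.4 on the right of GV, M = V + 9.4·(-0.5577, -0.8300) = (37.77, -60.22). Then |UM| = |M − U| = 71.08.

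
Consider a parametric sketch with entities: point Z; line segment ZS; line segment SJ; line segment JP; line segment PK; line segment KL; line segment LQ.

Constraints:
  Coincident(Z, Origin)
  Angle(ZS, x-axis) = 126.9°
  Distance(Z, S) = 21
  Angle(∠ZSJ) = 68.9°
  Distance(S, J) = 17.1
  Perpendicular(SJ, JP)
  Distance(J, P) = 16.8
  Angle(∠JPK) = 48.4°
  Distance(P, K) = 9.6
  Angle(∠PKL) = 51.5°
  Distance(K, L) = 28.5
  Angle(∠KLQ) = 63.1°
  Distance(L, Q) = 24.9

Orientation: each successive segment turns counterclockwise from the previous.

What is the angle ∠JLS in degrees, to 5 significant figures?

6.5380°

∠JPK = 48.4° gives PK at 99.600° from the x-axis; with |PK| = 9.6, K = (-9.0242, 2.8547). ∠PKL = 51.5° gives KL at -131.90° from the x-axis; with |KL| = 28.5, L = (-28.057, -18.358). Then cos ∠JLS = LJ·LS / (|LJ||LS|), giving 6.5380°.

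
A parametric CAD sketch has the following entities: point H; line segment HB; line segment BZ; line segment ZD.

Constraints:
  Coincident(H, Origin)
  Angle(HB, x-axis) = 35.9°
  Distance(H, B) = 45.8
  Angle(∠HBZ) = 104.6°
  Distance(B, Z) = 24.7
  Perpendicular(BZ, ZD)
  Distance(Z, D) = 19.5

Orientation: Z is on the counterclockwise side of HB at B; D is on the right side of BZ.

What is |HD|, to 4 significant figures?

73.39

H is at the origin; HB runs at 35.9° with length 45.8, so B = 45.8·(cos 35.9°, sin 35.9°) = (37.10, 26.86). ∠HBZ = 104.6°, so BZ runs at 35.9° + (180° − 104.6°) = 111.3° from the x-axis; with |BZ| = 24.7, Z = B + 24.7·(cos 111.3°, sin 111.3°) = (28.13, 49.87). BZ ⟂ ZD; with |ZD| = 19.5 on the right of BZ, D = Z + 19.5·(0.9317, 0.3633) = (46.30, 56.95). Then |HD| = |D − H| = 73.39.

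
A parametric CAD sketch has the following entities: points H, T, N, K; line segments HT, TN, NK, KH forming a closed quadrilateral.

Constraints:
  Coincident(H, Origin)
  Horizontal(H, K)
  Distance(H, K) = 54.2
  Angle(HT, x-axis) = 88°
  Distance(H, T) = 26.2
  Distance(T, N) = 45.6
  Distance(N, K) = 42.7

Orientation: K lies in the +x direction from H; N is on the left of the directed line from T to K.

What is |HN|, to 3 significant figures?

60.4

H is at the origin; HK is horizontal with |HK| = 54.2 and K in +x, so K = (54.2, 0). HT runs at 88.0° with |HT| = 26.2, so T = (0.914, 26.2). N is determined by |TN| = 45.6 and |NK| = 42.7 together: it lies at the intersection of circle(T, 45.6) and circle(K, 42.7). With |TK| = 59.4, the foot of the radical line on TK is 31.8 from T and the perpendicular offset is √(45.6² − 31.8²) = 32.6. Taking the left-of-TK solution: N = (43.9, 41.4).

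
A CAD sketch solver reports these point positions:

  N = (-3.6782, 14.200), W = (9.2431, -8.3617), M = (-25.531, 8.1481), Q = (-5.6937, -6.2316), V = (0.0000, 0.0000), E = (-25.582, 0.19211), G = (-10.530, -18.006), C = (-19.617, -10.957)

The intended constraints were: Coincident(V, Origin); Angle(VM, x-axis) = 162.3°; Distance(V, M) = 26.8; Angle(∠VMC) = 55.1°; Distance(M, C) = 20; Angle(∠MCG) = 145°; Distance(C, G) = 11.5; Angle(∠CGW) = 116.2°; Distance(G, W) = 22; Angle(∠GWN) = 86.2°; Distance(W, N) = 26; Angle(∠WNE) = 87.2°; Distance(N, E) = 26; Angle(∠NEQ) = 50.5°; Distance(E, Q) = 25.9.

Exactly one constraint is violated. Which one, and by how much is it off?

Distance(E, Q) = 25.9 — off by 5.00.

V = (0.00, 0.00) ✓; VM at 162.3° ✓; |VM| = 26.80 ✓; ∠VMC = 55.10° ✓; |MC| = 20.00 ✓; ∠MCG = 145.0° ✓; |CG| = 11.50 ✓; ∠CGW = 116.2° ✓; |GW| = 22.00 ✓; ∠GWN = 86.20° ✓; |WN| = 26.00 ✓; ∠WNE = 87.20° ✓; |NE| = 26.00 ✓; ∠NEQ = 50.50° ✓; |EQ| = 20.90 ✗.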